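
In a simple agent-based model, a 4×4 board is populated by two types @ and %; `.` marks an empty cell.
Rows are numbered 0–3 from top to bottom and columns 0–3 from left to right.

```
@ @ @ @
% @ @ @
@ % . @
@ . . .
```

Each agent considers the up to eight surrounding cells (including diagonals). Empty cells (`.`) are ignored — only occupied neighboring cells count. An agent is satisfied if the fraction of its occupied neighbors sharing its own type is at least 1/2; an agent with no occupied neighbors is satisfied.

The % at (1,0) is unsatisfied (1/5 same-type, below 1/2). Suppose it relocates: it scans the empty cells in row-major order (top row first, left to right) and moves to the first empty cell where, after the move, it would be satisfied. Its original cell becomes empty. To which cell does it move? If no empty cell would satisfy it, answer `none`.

(3,2)

Vacating (1,0). Empty cells in order:
  (2,2): 1/5 same-type → still unsatisfied.
  (3,1): 1/3 same-type → still unsatisfied.
  (3,2): 1/2 same-type → satisfied — stop here.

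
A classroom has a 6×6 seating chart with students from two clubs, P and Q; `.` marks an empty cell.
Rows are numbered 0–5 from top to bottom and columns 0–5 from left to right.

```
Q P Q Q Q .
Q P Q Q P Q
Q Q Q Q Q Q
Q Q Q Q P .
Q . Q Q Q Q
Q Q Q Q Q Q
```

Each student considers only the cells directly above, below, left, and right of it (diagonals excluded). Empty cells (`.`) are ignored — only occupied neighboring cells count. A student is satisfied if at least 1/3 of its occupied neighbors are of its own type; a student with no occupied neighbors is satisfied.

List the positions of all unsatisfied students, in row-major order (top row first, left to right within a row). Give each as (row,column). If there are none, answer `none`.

(1,1), (1,4), (3,4)

Row 0: (0,0)Q 1/2 satisfied · (0,1)P 1/3 satisfied · (0,2)Q 2/3 satisfied · (0,3)Q 3/3 satisfied · (0,4)Q 1/2 satisfied
Row 1: (1,0)Q 2/3 satisfied · (1,1)P 1/4 not · (1,2)Q 3/4 satisfied · (1,3)Q 3/4 satisfied · (1,4)P 0/4 not · (1,5)Q 1/2 satisfied
Row 2: (2,0)Q 3/3 satisfied · (2,1)Q 3/4 satisfied · (2,2)Q 4/4 satisfied · (2,3)Q 4/4 satisfied · (2,4)Q 2/4 satisfied · (2,5)Q 2/2 satisfied
Row 3: (3,0)Q 3/3 satisfied · (3,1)Q 3/3 satisfied · (3,2)Q 4/4 satisfied · (3,3)Q 3/4 satisfied · (3,4)P 0/3 not
Row 4: (4,0)Q 2/2 satisfied · (4,2)Q 3/3 satisfied · (4,3)Q 4/4 satisfied · (4,4)Q 3/4 satisfied · (4,5)Q 2/2 satisfied
Row 5: (5,0)Q 2/2 satisfied · (5,1)Q 2/2 satisfied · (5,2)Q 3/3 satisfied · (5,3)Q 3/3 satisfied · (5,4)Q 3/3 satisfied · (5,5)Q 2/2 satisfied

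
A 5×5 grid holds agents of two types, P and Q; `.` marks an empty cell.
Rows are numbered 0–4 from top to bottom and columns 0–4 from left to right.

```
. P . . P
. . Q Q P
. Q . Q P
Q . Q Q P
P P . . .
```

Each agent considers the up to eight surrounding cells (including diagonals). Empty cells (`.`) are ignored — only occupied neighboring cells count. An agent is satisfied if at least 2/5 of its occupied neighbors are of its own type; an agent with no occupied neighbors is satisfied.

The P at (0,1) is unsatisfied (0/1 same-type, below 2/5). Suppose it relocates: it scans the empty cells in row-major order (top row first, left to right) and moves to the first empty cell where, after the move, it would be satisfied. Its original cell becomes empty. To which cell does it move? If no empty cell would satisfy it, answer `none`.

(0,0)

Vacating (0,1). Empty cells in order:
  (0,0): 0/0 same-type → satisfied — stop here.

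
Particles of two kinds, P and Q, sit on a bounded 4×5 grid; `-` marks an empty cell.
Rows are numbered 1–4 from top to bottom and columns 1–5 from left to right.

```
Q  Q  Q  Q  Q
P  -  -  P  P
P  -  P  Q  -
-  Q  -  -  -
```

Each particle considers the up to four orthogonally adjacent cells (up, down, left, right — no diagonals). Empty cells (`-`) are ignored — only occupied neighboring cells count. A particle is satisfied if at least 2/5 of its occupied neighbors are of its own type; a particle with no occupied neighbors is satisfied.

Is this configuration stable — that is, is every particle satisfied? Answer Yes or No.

Row 1: (1,1)Q 1/2 ✓ · (1,2)Q 2/2 ✓ · (1,3)Q 2/2 ✓ · (1,4)Q 2/3 ✓ · (1,5)Q 1/2 ✓
Row 2: (2,1)P 1/2 ✓ · (2,4)P 1/3 ✗ · (2,5)P 1/2 ✓
Row 3: (3,1)P 1/1 ✓ · (3,3)P 0/1 ✗ · (3,4)Q 0/2 ✗
Row 4: (4,2)Q 0/0 ✓
For instance (2,4) has only 1/3 same-type neighbors, below 2/5.

No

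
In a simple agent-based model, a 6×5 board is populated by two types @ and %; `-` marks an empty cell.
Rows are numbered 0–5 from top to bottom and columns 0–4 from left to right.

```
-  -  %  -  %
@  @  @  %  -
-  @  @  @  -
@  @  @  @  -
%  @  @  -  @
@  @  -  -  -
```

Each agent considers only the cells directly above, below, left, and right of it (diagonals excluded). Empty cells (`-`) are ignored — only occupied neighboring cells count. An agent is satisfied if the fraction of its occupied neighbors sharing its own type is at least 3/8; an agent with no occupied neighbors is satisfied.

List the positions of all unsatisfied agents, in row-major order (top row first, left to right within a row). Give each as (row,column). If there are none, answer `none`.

(0,2), (1,3), (4,0)

(0,2)% 0/1 unhappy
(0,4)% 0/0 ok
(1,0)@ 1/1 ok
(1,1)@ 3/3 ok
(1,2)@ 2/4 ok
(1,3)% 0/2 unhappy
(2,1)@ 3/3 ok
(2,2)@ 4/4 ok
(2,3)@ 2/3 ok
(3,0)@ 1/2 ok
(3,1)@ 4/4 ok
(3,2)@ 4/4 ok
(3,3)@ 2/2 ok
(4,0)% 0/3 unhappy
(4,1)@ 3/4 ok
(4,2)@ 2/2 ok
(4,4)@ 0/0 ok
(5,0)@ 1/2 ok
(5,1)@ 2/2 ok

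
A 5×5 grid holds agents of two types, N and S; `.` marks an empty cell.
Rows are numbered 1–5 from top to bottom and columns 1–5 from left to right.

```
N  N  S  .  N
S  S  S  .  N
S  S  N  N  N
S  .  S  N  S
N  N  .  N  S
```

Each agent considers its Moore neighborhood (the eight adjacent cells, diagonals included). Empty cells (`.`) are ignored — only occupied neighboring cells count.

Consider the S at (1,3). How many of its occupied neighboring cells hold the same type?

Occupied neighbors of (1,3): (1,2)=N, (2,2)=S, (2,3)=S.
Same type (S): 2 of 3.

2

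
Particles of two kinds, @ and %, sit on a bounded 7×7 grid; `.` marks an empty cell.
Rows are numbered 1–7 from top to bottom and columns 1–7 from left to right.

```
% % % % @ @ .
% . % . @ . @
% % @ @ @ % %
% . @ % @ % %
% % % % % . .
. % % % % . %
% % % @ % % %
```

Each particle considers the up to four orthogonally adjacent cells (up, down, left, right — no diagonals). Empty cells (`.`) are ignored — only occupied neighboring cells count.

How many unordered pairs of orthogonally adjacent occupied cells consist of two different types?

14

Scan each occupied cell's neighbors to the right and below so each pair is counted once.
From row 1: 1 unlike of 8 pairs (running 1/8).
From row 2: 2 unlike of 4 pairs (running 3/12).
From row 3: 3 unlike of 12 pairs (running 6/24).
From row 4: 5 unlike of 8 pairs (running 11/32).
From row 5: 0 unlike of 8 pairs (running 11/40).
From row 6: 1 unlike of 8 pairs (running 12/48).
From row 7: 2 unlike of 6 pairs (running 14/54).
Total adjacent occupied pairs: 54; unlike-type pairs: 14.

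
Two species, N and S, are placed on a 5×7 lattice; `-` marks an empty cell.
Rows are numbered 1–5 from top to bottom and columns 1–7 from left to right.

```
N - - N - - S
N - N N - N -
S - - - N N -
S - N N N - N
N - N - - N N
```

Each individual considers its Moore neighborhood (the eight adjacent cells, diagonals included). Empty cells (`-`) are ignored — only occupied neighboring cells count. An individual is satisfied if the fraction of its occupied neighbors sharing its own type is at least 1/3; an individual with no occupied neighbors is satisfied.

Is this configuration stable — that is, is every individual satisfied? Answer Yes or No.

Row 1: (1,1)N 1/1 ok · (1,4)N 2/2 ok · (1,7)S 0/1 unhappy
Row 2: (2,1)N 1/2 ok · (2,3)N 2/2 ok · (2,4)N 3/3 ok · (2,6)N 2/3 ok
Row 3: (3,1)S 1/2 ok · (3,5)N 5/5 ok · (3,6)N 4/4 ok
Row 4: (4,1)S 1/2 ok · (4,3)N 2/2 ok · (4,4)N 4/4 ok · (4,5)N 4/4 ok · (4,7)N 3/3 ok
Row 5: (5,1)N 0/1 unhappy · (5,3)N 2/2 ok · (5,6)N 3/3 ok · (5,7)N 2/2 ok
For instance (1,7) has only 0/1 same-type neighbors, below 1/3.

No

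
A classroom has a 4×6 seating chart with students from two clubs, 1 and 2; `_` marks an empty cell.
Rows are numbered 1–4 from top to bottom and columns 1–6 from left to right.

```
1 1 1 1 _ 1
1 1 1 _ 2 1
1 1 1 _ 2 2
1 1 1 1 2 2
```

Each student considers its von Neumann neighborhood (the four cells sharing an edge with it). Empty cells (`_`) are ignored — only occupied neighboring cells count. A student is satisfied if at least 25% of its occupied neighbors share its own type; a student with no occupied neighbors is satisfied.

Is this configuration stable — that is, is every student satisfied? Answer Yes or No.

Yes

(1,1)1 2/2 satisfied
(1,2)1 3/3 satisfied
(1,3)1 3/3 satisfied
(1,4)1 1/1 satisfied
(1,6)1 1/1 satisfied
(2,1)1 3/3 satisfied
(2,2)1 4/4 satisfied
(2,3)1 3/3 satisfied
(2,5)2 1/2 satisfied
(2,6)1 1/3 satisfied
(3,1)1 3/3 satisfied
(3,2)1 4/4 satisfied
(3,3)1 3/3 satisfied
(3,5)2 3/3 satisfied
(3,6)2 2/3 satisfied
(4,1)1 2/2 satisfied
(4,2)1 3/3 satisfied
(4,3)1 3/3 satisfied
(4,4)1 1/2 satisfied
(4,5)2 2/3 satisfied
(4,6)2 2/2 satisfied
All meet the threshold, so the configuration is stable.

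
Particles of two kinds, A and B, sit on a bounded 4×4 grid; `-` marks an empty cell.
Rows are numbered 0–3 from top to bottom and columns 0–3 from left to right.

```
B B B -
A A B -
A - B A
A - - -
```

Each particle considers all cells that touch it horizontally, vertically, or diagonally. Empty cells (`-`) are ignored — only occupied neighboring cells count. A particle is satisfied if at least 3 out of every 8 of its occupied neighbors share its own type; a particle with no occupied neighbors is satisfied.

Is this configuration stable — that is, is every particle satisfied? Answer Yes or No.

(0,0)B 1/3 not
(0,1)B 3/5 satisfied
(0,2)B 2/3 satisfied
(1,0)A 2/4 satisfied
(1,1)A 2/7 not
(1,2)B 3/5 satisfied
(2,0)A 3/3 satisfied
(2,2)B 1/3 not
(2,3)A 0/2 not
(3,0)A 1/1 satisfied
For instance (0,0) has only 1/3 same-type neighbors, below 3/8.

No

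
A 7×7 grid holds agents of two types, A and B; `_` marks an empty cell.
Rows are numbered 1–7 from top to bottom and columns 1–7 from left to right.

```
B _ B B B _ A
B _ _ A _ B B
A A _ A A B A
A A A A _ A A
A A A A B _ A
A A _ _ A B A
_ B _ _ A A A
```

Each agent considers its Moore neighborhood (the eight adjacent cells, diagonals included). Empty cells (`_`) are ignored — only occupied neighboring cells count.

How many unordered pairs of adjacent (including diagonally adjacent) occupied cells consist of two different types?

26

Scan each occupied cell's neighbors to the right and below (and the two forward diagonals) so each pair is counted once.
From row 1: 5 unlike of 9 pairs (running 5/9).
From row 2: 5 unlike of 10 pairs (running 10/19).
From row 3: 4 unlike of 17 pairs (running 14/36).
From row 4: 2 unlike of 18 pairs (running 16/54).
From row 5: 3 unlike of 14 pairs (running 19/68).
From row 6: 7 unlike of 12 pairs (running 26/80).
From row 7: 0 unlike of 2 pairs (running 26/82).
Total adjacent occupied pairs: 82; unlike-type pairs: 26.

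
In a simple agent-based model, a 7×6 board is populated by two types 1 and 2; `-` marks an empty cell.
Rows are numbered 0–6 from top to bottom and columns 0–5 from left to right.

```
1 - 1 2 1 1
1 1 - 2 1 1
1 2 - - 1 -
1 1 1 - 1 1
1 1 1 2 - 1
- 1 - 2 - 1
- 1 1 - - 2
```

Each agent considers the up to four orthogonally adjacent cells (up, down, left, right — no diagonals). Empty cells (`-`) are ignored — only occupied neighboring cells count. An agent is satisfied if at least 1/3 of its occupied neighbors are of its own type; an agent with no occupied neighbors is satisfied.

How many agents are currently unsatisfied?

3

Row 0: (0,0)1 1/1 ok · (0,2)1 0/1 unhappy · (0,3)2 1/3 ok · (0,4)1 2/3 ok · (0,5)1 2/2 ok
Row 1: (1,0)1 3/3 ok · (1,1)1 1/2 ok · (1,3)2 1/2 ok · (1,4)1 3/4 ok · (1,5)1 2/2 ok
Row 2: (2,0)1 2/3 ok · (2,1)2 0/3 unhappy · (2,4)1 2/2 ok
Row 3: (3,0)1 3/3 ok · (3,1)1 3/4 ok · (3,2)1 2/2 ok · (3,4)1 2/2 ok · (3,5)1 2/2 ok
Row 4: (4,0)1 2/2 ok · (4,1)1 4/4 ok · (4,2)1 2/3 ok · (4,3)2 1/2 ok · (4,5)1 2/2 ok
Row 5: (5,1)1 2/2 ok · (5,3)2 1/1 ok · (5,5)1 1/2 ok
Row 6: (6,1)1 2/2 ok · (6,2)1 1/1 ok · (6,5)2 0/1 unhappy
Unsatisfied: (0,2), (2,1), (6,5) — 3 in total.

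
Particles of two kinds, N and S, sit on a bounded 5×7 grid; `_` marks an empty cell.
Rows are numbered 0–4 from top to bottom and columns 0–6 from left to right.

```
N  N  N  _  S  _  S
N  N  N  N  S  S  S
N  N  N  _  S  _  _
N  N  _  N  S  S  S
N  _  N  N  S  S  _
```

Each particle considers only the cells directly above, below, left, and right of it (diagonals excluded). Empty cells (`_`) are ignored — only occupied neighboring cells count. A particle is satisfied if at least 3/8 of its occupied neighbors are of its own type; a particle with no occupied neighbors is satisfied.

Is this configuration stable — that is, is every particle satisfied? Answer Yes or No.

(0,0)N 2/2 ✓
(0,1)N 3/3 ✓
(0,2)N 2/2 ✓
(0,4)S 1/1 ✓
(0,6)S 1/1 ✓
(1,0)N 3/3 ✓
(1,1)N 4/4 ✓
(1,2)N 4/4 ✓
(1,3)N 1/2 ✓
(1,4)S 3/4 ✓
(1,5)S 2/2 ✓
(1,6)S 2/2 ✓
(2,0)N 3/3 ✓
(2,1)N 4/4 ✓
(2,2)N 2/2 ✓
(2,4)S 2/2 ✓
(3,0)N 3/3 ✓
(3,1)N 2/2 ✓
(3,3)N 1/2 ✓
(3,4)S 3/4 ✓
(3,5)S 3/3 ✓
(3,6)S 1/1 ✓
(4,0)N 1/1 ✓
(4,2)N 1/1 ✓
(4,3)N 2/3 ✓
(4,4)S 2/3 ✓
(4,5)S 2/2 ✓
All meet the threshold, so the configuration is stable.

Yes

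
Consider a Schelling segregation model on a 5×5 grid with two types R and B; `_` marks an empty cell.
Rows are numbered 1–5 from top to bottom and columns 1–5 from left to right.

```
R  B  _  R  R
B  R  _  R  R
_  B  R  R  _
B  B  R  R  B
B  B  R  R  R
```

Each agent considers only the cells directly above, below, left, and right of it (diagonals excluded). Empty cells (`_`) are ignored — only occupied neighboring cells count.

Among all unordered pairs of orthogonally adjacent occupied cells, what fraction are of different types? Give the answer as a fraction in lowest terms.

5/14

Scan each occupied cell's neighbors to the right and below so each pair is counted once.
Row 1: R(1,1)–B(1,2)≠ R(1,1)–B(2,1)≠ B(1,2)–R(2,2)≠ R(1,4)–R(1,5)= R(1,4)–R(2,4)= R(1,5)–R(2,5)=  → 3/6 unlike.
Row 2: B(2,1)–R(2,2)≠ R(2,2)–B(3,2)≠ R(2,4)–R(2,5)= R(2,4)–R(3,4)=  → 2/4 unlike.
Row 3: B(3,2)–R(3,3)≠ B(3,2)–B(4,2)= R(3,3)–R(3,4)= R(3,3)–R(4,3)= R(3,4)–R(4,4)=  → 1/5 unlike.
Row 4: B(4,1)–B(4,2)= B(4,1)–B(5,1)= B(4,2)–R(4,3)≠ B(4,2)–B(5,2)= R(4,3)–R(4,4)= R(4,3)–R(5,3)= R(4,4)–B(4,5)≠ R(4,4)–R(5,4)= B(4,5)–R(5,5)≠  → 3/9 unlike.
Row 5: B(5,1)–B(5,2)= B(5,2)–R(5,3)≠ R(5,3)–R(5,4)= R(5,4)–R(5,5)=  → 1/4 unlike.
Total adjacent occupied pairs: 28; unlike-type pairs: 10.
10/28 reduces to 5/14.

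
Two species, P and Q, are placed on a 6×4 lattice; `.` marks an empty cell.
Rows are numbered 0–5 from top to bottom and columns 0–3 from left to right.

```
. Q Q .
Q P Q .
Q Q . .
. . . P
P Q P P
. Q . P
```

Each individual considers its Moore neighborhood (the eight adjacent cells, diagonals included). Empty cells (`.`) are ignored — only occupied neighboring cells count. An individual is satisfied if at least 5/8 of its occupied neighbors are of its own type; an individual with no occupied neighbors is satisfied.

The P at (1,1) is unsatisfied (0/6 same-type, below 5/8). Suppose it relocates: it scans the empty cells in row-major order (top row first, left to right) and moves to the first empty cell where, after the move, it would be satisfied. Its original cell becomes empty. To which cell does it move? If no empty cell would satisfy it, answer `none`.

Vacating (1,1). Empty cells in order:
  (0,0): 0/2 same-type → still unsatisfied.
  (0,3): 0/2 same-type → still unsatisfied.
  (1,3): 0/2 same-type → still unsatisfied.
  (2,2): 1/3 same-type → still unsatisfied.
  (2,3): 1/2 same-type → still unsatisfied.
  (3,0): 1/4 same-type → still unsatisfied.
  (3,1): 2/5 same-type → still unsatisfied.
  (3,2): 3/5 same-type → still unsatisfied.
  (5,0): 1/3 same-type → still unsatisfied.
  (5,2): 3/5 same-type → still unsatisfied.

none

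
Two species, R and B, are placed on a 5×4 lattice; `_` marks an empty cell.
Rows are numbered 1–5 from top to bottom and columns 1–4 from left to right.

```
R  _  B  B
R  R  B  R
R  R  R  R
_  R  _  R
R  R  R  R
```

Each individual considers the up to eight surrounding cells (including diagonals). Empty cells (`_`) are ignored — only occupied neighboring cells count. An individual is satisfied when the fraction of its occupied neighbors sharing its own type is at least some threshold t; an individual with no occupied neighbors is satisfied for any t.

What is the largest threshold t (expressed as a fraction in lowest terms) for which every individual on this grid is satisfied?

(1,1)R 2/2
(1,3)B 2/4
(1,4)B 2/3
(2,1)R 4/4
(2,2)R 5/7
(2,3)B 2/7
(2,4)R 2/5
(3,1)R 4/4
(3,2)R 5/6
(3,3)R 6/7
(3,4)R 3/4
(4,2)R 6/6
(4,4)R 4/4
(5,1)R 2/2
(5,2)R 3/3
(5,3)R 4/4
(5,4)R 2/2
The smallest same-type fraction is 2/7 at (2,3), which reduces to 2/7. Any threshold above that leaves this individual unsatisfied.

2/7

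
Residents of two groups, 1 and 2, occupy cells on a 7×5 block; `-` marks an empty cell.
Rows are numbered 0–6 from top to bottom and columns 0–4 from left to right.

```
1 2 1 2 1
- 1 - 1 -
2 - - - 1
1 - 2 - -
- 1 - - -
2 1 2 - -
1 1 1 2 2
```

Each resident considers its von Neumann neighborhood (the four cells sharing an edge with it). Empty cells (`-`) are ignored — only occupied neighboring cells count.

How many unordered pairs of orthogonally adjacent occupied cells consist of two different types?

12

Scan each occupied cell's neighbors to the right and below so each pair is counted once.
From row 0: 6 unlike of 6 pairs (running 6/6).
From row 2: 1 unlike of 1 pairs (running 7/7).
From row 4: 0 unlike of 1 pairs (running 7/8).
From row 5: 4 unlike of 5 pairs (running 11/13).
From row 6: 1 unlike of 4 pairs (running 12/17).
Total adjacent occupied pairs: 17; unlike-type pairs: 12.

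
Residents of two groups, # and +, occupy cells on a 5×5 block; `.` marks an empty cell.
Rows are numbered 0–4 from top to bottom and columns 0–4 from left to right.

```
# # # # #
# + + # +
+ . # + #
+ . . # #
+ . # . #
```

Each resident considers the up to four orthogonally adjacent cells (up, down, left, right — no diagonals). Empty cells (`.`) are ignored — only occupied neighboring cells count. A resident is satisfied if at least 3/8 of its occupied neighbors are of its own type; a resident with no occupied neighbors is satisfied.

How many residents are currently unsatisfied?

8

Row 0: (0,0)# 2/2 satisfied · (0,1)# 2/3 satisfied · (0,2)# 2/3 satisfied · (0,3)# 3/3 satisfied · (0,4)# 1/2 satisfied
Row 1: (1,0)# 1/3 not · (1,1)+ 1/3 not · (1,2)+ 1/4 not · (1,3)# 1/4 not · (1,4)+ 0/3 not
Row 2: (2,0)+ 1/2 satisfied · (2,2)# 0/2 not · (2,3)+ 0/4 not · (2,4)# 1/3 not
Row 3: (3,0)+ 2/2 satisfied · (3,3)# 1/2 satisfied · (3,4)# 3/3 satisfied
Row 4: (4,0)+ 1/1 satisfied · (4,2)# 0/0 satisfied · (4,4)# 1/1 satisfied
Unsatisfied: (1,0), (1,1), (1,2), (1,3), (1,4), (2,2), (2,3), (2,4) — 8 in total.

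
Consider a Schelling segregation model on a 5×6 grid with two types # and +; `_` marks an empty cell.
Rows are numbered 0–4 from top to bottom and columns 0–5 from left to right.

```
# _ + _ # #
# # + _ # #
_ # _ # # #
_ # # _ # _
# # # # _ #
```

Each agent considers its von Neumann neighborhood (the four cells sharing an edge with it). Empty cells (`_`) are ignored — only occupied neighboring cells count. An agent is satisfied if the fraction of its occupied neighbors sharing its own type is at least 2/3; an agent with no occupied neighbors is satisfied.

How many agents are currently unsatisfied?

1

(0,0)# 1/1 satisfied
(0,2)+ 1/1 satisfied
(0,4)# 2/2 satisfied
(0,5)# 2/2 satisfied
(1,0)# 2/2 satisfied
(1,1)# 2/3 satisfied
(1,2)+ 1/2 not
(1,4)# 3/3 satisfied
(1,5)# 3/3 satisfied
(2,1)# 2/2 satisfied
(2,3)# 1/1 satisfied
(2,4)# 4/4 satisfied
(2,5)# 2/2 satisfied
(3,1)# 3/3 satisfied
(3,2)# 2/2 satisfied
(3,4)# 1/1 satisfied
(4,0)# 1/1 satisfied
(4,1)# 3/3 satisfied
(4,2)# 3/3 satisfied
(4,3)# 1/1 satisfied
(4,5)# 0/0 satisfied
Unsatisfied: (1,2) — 1 in total.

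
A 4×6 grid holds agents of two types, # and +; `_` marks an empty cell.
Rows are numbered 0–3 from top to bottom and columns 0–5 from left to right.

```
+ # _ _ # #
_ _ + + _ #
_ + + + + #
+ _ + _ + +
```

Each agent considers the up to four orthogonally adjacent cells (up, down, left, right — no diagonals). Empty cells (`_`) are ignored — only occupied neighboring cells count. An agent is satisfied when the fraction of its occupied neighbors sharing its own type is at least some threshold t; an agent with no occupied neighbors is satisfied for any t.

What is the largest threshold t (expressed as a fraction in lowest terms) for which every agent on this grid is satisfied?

0/1

Row 0: (0,0)+ 0/1 · (0,1)# 0/1 · (0,4)# 1/1 · (0,5)# 2/2
Row 1: (1,2)+ 2/2 · (1,3)+ 2/2 · (1,5)# 2/2
Row 2: (2,1)+ 1/1 · (2,2)+ 4/4 · (2,3)+ 3/3 · (2,4)+ 2/3 · (2,5)# 1/3
Row 3: (3,0)+ — no occupied neighbors · (3,2)+ 1/1 · (3,4)+ 2/2 · (3,5)+ 1/2
The smallest same-type fraction is 0/1 at (0,0), which reduces to 0/1. Any threshold above that leaves this agent unsatisfied.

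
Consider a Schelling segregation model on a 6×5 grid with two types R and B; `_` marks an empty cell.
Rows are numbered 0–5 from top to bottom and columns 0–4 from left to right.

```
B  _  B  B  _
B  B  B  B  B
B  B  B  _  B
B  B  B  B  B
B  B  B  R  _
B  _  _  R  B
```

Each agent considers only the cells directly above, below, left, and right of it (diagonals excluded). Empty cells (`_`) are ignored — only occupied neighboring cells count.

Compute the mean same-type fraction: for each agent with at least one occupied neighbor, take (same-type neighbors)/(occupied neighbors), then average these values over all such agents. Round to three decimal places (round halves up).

0.882

(0,0)B 1/1
(0,2)B 2/2
(0,3)B 2/2
(1,0)B 3/3
(1,1)B 3/3
(1,2)B 4/4
(1,3)B 3/3
(1,4)B 2/2
(2,0)B 3/3
(2,1)B 4/4
(2,2)B 3/3
(2,4)B 2/2
(3,0)B 3/3
(3,1)B 4/4
(3,2)B 4/4
(3,3)B 2/3
(3,4)B 2/2
(4,0)B 3/3
(4,1)B 3/3
(4,2)B 2/3
(4,3)R 1/3
(5,0)B 1/1
(5,3)R 1/2
(5,4)B 0/1
Sum over 24 agents: 1/1 + 2/2 + 2/2 + 3/3 + 3/3 + 4/4 + 3/3 + 2/2 + 3/3 + 4/4 + 3/3 + 2/2 + 3/3 + 4/4 + 4/4 + 2/3 + 2/2 + 3/3 + 3/3 + 2/3 + 1/3 + 1/1 + 1/2 + 0/1 = 127/6; mean = 127/6 ÷ 24 = 127/144 = 0.881944… → 0.882.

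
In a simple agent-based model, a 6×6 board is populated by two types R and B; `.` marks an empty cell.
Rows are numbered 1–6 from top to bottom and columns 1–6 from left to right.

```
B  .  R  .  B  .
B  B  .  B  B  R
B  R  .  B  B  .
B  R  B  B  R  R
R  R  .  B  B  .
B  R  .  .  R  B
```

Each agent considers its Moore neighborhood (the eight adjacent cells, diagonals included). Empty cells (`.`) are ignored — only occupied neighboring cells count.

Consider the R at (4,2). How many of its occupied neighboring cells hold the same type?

3

Occupied neighbors of (4,2): (3,1)=B, (3,2)=R, (4,1)=B, (4,3)=B, (5,1)=R, (5,2)=R.
Same type (R): 3 of 6.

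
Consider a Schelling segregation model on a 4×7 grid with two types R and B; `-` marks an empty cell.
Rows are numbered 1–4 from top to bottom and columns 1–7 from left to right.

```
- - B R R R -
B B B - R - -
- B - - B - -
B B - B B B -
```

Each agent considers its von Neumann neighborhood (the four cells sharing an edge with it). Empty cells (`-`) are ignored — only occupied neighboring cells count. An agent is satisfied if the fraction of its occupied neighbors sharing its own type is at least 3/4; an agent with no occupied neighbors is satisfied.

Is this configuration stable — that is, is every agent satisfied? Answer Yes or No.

No

Row 1: (1,3)B 1/2 unhappy · (1,4)R 1/2 unhappy · (1,5)R 3/3 ok · (1,6)R 1/1 ok
Row 2: (2,1)B 1/1 ok · (2,2)B 3/3 ok · (2,3)B 2/2 ok · (2,5)R 1/2 unhappy
Row 3: (3,2)B 2/2 ok · (3,5)B 1/2 unhappy
Row 4: (4,1)B 1/1 ok · (4,2)B 2/2 ok · (4,4)B 1/1 ok · (4,5)B 3/3 ok · (4,6)B 1/1 ok
For instance (1,3) has only 1/2 same-type neighbors, below 3/4.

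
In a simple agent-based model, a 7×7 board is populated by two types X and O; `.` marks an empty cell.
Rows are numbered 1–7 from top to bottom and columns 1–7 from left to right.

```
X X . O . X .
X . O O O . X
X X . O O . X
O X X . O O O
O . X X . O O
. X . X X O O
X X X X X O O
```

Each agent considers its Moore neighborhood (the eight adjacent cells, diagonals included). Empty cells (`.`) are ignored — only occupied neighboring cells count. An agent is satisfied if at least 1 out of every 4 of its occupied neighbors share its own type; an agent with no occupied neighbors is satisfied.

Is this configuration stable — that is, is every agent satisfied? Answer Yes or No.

Row 1: (1,1)X 2/2 ✓ · (1,2)X 2/3 ✓ · (1,4)O 3/3 ✓ · (1,6)X 1/2 ✓
Row 2: (2,1)X 4/4 ✓ · (2,3)O 3/5 ✓ · (2,4)O 5/5 ✓ · (2,5)O 4/5 ✓ · (2,7)X 2/2 ✓
Row 3: (3,1)X 3/4 ✓ · (3,2)X 4/6 ✓ · (3,4)O 5/6 ✓ · (3,5)O 5/5 ✓ · (3,7)X 1/3 ✓
Row 4: (4,1)O 1/4 ✓ · (4,2)X 4/6 ✓ · (4,3)X 4/5 ✓ · (4,5)O 4/5 ✓ · (4,6)O 5/6 ✓ · (4,7)O 3/4 ✓
Row 5: (5,1)O 1/3 ✓ · (5,3)X 5/5 ✓ · (5,4)X 4/5 ✓ · (5,6)O 6/7 ✓ · (5,7)O 5/5 ✓
Row 6: (6,2)X 4/5 ✓ · (6,4)X 6/6 ✓ · (6,5)X 4/7 ✓ · (6,6)O 5/7 ✓ · (6,7)O 5/5 ✓
Row 7: (7,1)X 2/2 ✓ · (7,2)X 3/3 ✓ · (7,3)X 4/4 ✓ · (7,4)X 4/4 ✓ · (7,5)X 3/5 ✓ · (7,6)O 3/5 ✓ · (7,7)O 3/3 ✓
All meet the threshold, so the configuration is stable.

Yes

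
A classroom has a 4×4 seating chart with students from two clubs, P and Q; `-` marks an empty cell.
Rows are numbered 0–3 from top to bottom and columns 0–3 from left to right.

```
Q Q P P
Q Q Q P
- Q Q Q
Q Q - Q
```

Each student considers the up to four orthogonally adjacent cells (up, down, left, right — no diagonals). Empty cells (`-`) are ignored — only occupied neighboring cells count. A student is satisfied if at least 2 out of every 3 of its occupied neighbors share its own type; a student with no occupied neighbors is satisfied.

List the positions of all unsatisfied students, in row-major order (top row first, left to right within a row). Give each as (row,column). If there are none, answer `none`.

(0,0)Q 2/2 ok
(0,1)Q 2/3 ok
(0,2)P 1/3 unhappy
(0,3)P 2/2 ok
(1,0)Q 2/2 ok
(1,1)Q 4/4 ok
(1,2)Q 2/4 unhappy
(1,3)P 1/3 unhappy
(2,1)Q 3/3 ok
(2,2)Q 3/3 ok
(2,3)Q 2/3 ok
(3,0)Q 1/1 ok
(3,1)Q 2/2 ok
(3,3)Q 1/1 ok

(0,2), (1,2), (1,3)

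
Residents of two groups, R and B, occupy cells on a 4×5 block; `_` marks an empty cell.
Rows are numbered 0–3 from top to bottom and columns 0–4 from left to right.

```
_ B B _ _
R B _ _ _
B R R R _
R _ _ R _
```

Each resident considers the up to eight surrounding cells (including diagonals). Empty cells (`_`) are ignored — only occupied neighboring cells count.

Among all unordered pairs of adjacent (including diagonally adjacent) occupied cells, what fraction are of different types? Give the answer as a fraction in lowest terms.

7/17

Scan each occupied cell's neighbors to the right and below (and the two forward diagonals) so each pair is counted once.
From row 0: 1 unlike of 4 pairs (running 1/4).
From row 1: 4 unlike of 6 pairs (running 5/10).
From row 2: 2 unlike of 7 pairs (running 7/17).
Total adjacent occupied pairs: 17; unlike-type pairs: 7.
7/17 is already in lowest terms.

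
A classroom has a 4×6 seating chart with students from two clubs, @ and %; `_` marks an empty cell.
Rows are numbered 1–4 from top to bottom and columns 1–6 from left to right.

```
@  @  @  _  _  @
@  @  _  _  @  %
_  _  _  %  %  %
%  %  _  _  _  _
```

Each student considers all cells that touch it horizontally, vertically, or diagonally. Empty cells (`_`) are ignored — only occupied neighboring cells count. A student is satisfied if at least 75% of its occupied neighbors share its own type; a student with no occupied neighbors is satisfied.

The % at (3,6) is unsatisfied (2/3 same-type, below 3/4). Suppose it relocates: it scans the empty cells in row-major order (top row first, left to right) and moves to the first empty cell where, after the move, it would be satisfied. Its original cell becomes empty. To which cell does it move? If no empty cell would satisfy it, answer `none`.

Vacating (3,6). Empty cells in order:
  (1,4): 0/2 same-type → still unsatisfied.
  (1,5): 1/3 same-type → still unsatisfied.
  (2,3): 1/4 same-type → still unsatisfied.
  (2,4): 2/4 same-type → still unsatisfied.
  (3,1): 2/4 same-type → still unsatisfied.
  (3,2): 2/4 same-type → still unsatisfied.
  (3,3): 2/3 same-type → still unsatisfied.
  (4,3): 2/2 same-type → satisfied — stop here.

(4,3)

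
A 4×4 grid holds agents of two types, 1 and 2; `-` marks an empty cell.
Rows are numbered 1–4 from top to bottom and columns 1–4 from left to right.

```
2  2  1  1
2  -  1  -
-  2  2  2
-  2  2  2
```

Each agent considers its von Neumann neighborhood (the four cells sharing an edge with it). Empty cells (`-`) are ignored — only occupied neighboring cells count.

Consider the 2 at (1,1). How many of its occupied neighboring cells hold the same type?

2

Occupied neighbors of (1,1): (2,1)=2, (1,2)=2.
Same type (2): 2 of 2.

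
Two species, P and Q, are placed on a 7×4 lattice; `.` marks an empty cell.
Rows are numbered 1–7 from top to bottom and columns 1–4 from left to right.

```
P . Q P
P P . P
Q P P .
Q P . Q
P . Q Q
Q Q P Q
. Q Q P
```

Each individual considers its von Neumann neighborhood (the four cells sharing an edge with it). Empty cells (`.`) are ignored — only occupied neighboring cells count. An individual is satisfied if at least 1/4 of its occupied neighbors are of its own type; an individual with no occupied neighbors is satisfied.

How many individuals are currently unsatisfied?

4

Row 1: (1,1)P 1/1 satisfied · (1,3)Q 0/1 not · (1,4)P 1/2 satisfied
Row 2: (2,1)P 2/3 satisfied · (2,2)P 2/2 satisfied · (2,4)P 1/1 satisfied
Row 3: (3,1)Q 1/3 satisfied · (3,2)P 3/4 satisfied · (3,3)P 1/1 satisfied
Row 4: (4,1)Q 1/3 satisfied · (4,2)P 1/2 satisfied · (4,4)Q 1/1 satisfied
Row 5: (5,1)P 0/2 not · (5,3)Q 1/2 satisfied · (5,4)Q 3/3 satisfied
Row 6: (6,1)Q 1/2 satisfied · (6,2)Q 2/3 satisfied · (6,3)P 0/4 not · (6,4)Q 1/3 satisfied
Row 7: (7,2)Q 2/2 satisfied · (7,3)Q 1/3 satisfied · (7,4)P 0/2 not
Unsatisfied: (1,3), (5,1), (6,3), (7,4) — 4 in total.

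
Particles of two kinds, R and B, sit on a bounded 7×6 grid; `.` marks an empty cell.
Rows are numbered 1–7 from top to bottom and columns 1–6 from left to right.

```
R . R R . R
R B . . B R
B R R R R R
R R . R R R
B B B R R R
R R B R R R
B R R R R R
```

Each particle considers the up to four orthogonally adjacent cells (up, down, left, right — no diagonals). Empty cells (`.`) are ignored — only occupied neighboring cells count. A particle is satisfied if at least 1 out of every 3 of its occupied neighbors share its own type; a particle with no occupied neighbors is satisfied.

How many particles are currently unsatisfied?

(1,1)R 1/1 satisfied
(1,3)R 1/1 satisfied
(1,4)R 1/1 satisfied
(1,6)R 1/1 satisfied
(2,1)R 1/3 satisfied
(2,2)B 0/2 not
(2,5)B 0/2 not
(2,6)R 2/3 satisfied
(3,1)B 0/3 not
(3,2)R 2/4 satisfied
(3,3)R 2/2 satisfied
(3,4)R 3/3 satisfied
(3,5)R 3/4 satisfied
(3,6)R 3/3 satisfied
(4,1)R 1/3 satisfied
(4,2)R 2/3 satisfied
(4,4)R 3/3 satisfied
(4,5)R 4/4 satisfied
(4,6)R 3/3 satisfied
(5,1)B 1/3 satisfied
(5,2)B 2/4 satisfied
(5,3)B 2/3 satisfied
(5,4)R 3/4 satisfied
(5,5)R 4/4 satisfied
(5,6)R 3/3 satisfied
(6,1)R 1/3 satisfied
(6,2)R 2/4 satisfied
(6,3)B 1/4 not
(6,4)R 3/4 satisfied
(6,5)R 4/4 satisfied
(6,6)R 3/3 satisfied
(7,1)B 0/2 not
(7,2)R 2/3 satisfied
(7,3)R 2/3 satisfied
(7,4)R 3/3 satisfied
(7,5)R 3/3 satisfied
(7,6)R 2/2 satisfied
Unsatisfied: (2,2), (2,5), (3,1), (6,3), (7,1) — 5 in total.

5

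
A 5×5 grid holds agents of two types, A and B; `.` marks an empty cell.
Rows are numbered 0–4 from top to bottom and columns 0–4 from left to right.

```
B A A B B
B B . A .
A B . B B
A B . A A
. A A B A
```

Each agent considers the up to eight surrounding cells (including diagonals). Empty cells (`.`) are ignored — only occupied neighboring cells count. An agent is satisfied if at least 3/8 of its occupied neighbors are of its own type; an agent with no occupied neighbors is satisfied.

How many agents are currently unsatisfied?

8

(0,0)B 2/3 ok
(0,1)A 1/4 unhappy
(0,2)A 2/4 ok
(0,3)B 1/3 unhappy
(0,4)B 1/2 ok
(1,0)B 3/5 ok
(1,1)B 3/6 ok
(1,3)A 1/5 unhappy
(2,0)A 1/5 unhappy
(2,1)B 3/5 ok
(2,3)B 1/4 unhappy
(2,4)B 1/4 unhappy
(3,0)A 2/4 ok
(3,1)B 1/5 unhappy
(3,3)A 3/6 ok
(3,4)A 2/5 ok
(4,1)A 2/3 ok
(4,2)A 2/4 ok
(4,3)B 0/4 unhappy
(4,4)A 2/3 ok
Unsatisfied: (0,1), (0,3), (1,3), (2,0), (2,3), (2,4), (3,1), (4,3) — 8 in total.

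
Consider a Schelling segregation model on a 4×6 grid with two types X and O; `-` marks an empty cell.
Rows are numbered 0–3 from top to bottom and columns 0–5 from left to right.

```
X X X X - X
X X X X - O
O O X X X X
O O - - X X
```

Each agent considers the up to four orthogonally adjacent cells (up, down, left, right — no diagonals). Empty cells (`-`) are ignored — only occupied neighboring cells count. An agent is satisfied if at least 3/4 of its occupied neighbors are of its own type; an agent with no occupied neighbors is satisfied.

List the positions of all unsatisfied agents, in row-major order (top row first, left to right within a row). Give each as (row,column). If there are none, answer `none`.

Row 0: (0,0)X 2/2 ✓ · (0,1)X 3/3 ✓ · (0,2)X 3/3 ✓ · (0,3)X 2/2 ✓ · (0,5)X 0/1 ✗
Row 1: (1,0)X 2/3 ✗ · (1,1)X 3/4 ✓ · (1,2)X 4/4 ✓ · (1,3)X 3/3 ✓ · (1,5)O 0/2 ✗
Row 2: (2,0)O 2/3 ✗ · (2,1)O 2/4 ✗ · (2,2)X 2/3 ✗ · (2,3)X 3/3 ✓ · (2,4)X 3/3 ✓ · (2,5)X 2/3 ✗
Row 3: (3,0)O 2/2 ✓ · (3,1)O 2/2 ✓ · (3,4)X 2/2 ✓ · (3,5)X 2/2 ✓

(0,5), (1,0), (1,5), (2,0), (2,1), (2,2), (2,5)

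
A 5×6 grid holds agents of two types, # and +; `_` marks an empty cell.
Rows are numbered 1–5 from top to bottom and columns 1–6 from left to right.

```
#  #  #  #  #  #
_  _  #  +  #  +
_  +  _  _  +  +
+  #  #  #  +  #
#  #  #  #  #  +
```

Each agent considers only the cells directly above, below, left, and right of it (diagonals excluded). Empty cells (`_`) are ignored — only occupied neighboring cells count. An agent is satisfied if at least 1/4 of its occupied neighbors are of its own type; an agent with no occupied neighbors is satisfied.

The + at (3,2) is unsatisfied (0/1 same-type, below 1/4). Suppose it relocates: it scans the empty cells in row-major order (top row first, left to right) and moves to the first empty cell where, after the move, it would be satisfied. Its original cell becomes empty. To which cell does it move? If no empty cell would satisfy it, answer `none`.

Vacating (3,2). Empty cells in order:
  (2,1): 0/1 same-type → still unsatisfied.
  (2,2): 0/2 same-type → still unsatisfied.
  (3,1): 1/1 same-type → satisfied — stop here.

(3,1)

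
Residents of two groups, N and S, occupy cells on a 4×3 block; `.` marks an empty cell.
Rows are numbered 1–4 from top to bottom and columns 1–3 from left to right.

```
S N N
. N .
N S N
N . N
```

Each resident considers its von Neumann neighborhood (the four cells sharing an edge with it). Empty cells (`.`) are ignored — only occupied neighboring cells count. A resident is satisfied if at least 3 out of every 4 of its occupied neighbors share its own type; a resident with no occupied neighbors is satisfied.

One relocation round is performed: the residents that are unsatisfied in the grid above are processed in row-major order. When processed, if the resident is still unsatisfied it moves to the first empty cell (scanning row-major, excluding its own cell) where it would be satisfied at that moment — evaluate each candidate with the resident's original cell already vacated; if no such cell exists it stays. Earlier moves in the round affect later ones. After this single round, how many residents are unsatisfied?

Initially unsatisfied (in order): (1,1), (1,2), (2,2), (3,1), (3,2), (3,3).
  (1,1): no empty cell satisfies it; stays.
  (1,2) → (2,3).
  (2,2): no empty cell satisfies it; stays.
  (3,1): no empty cell satisfies it; stays.
  (3,2): no empty cell satisfies it; stays.
  (3,3): no empty cell satisfies it; stays.
Resulting grid:
S . N
. N N
N S N
N . N
Unsatisfied now: (2,2), (3,1), (3,2), (3,3).

4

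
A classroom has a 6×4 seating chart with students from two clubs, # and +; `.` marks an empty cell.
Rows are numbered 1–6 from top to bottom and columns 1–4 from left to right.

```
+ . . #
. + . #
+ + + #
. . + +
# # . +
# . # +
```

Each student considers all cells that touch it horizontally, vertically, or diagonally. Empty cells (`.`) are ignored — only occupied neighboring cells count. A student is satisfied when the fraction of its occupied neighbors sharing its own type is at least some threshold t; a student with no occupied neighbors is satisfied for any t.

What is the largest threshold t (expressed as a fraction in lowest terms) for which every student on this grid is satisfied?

Row 1: (1,1)+ 1/1 · (1,4)# 1/1
Row 2: (2,2)+ 4/4 · (2,4)# 2/3
Row 3: (3,1)+ 2/2 · (3,2)+ 4/4 · (3,3)+ 4/6 · (3,4)# 1/4
Row 4: (4,3)+ 4/6 · (4,4)+ 3/4
Row 5: (5,1)# 2/2 · (5,2)# 3/4 · (5,4)+ 3/4
Row 6: (6,1)# 2/2 · (6,3)# 1/3 · (6,4)+ 1/2
The smallest same-type fraction is 1/4 at (3,4), which reduces to 1/4. Any threshold above that leaves this student unsatisfied.

1/4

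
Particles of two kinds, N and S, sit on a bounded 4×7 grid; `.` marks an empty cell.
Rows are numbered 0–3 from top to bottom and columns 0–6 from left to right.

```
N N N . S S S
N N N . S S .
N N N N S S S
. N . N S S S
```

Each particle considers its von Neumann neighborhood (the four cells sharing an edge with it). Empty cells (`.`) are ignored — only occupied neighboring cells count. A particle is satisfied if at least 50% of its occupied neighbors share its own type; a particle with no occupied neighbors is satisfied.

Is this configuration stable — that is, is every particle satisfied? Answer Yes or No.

Row 0: (0,0)N 2/2 ok · (0,1)N 3/3 ok · (0,2)N 2/2 ok · (0,4)S 2/2 ok · (0,5)S 3/3 ok · (0,6)S 1/1 ok
Row 1: (1,0)N 3/3 ok · (1,1)N 4/4 ok · (1,2)N 3/3 ok · (1,4)S 3/3 ok · (1,5)S 3/3 ok
Row 2: (2,0)N 2/2 ok · (2,1)N 4/4 ok · (2,2)N 3/3 ok · (2,3)N 2/3 ok · (2,4)S 3/4 ok · (2,5)S 4/4 ok · (2,6)S 2/2 ok
Row 3: (3,1)N 1/1 ok · (3,3)N 1/2 ok · (3,4)S 2/3 ok · (3,5)S 3/3 ok · (3,6)S 2/2 ok
All meet the threshold, so the configuration is stable.

Yes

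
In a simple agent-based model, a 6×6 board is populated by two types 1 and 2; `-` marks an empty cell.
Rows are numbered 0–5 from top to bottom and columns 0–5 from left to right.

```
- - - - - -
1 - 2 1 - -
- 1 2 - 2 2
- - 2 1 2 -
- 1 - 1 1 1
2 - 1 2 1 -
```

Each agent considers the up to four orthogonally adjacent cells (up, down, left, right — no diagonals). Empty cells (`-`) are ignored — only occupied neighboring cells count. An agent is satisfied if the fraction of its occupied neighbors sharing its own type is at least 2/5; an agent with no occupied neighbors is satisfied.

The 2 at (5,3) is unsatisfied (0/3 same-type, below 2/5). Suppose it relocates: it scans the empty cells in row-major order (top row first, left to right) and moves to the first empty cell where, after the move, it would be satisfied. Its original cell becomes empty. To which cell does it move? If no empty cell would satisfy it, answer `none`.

(0,1)

Vacating (5,3). Empty cells in order:
  (0,0): 0/1 same-type → still unsatisfied.
  (0,1): 0/0 same-type → satisfied — stop here.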